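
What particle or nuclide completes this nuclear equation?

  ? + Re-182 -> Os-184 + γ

deuteron

Conserve mass number: A + 182 = 184 + 0, so A = 2.
Conserve atomic number: Z + 75 = 76 + 0, so Z = 1.
A = 2 and Z = 1 is H-2 — a deuteron.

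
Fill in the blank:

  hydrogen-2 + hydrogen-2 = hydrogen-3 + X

proton

Conserve mass number: 2 + 2 = 3 + A, so A = 1.
Conserve atomic number: 1 + 1 = 1 + Z, so Z = 1.
A = 1 and Z = 1 is hydrogen-1 — a proton.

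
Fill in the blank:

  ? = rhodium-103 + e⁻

Conserve mass number: A = 103 + 0, so A = 103.
Conserve atomic number: Z = 45 − 1, so Z = 44.
Z = 44 is ruthenium, so the species is ruthenium-103.

Ru-103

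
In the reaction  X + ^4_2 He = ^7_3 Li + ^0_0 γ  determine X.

triton

Conserve mass number: A + 4 = 7 + 0, so A = 3.
Conserve atomic number: Z + 2 = 3 + 0, so Z = 1.
A = 3 and Z = 1 is ^3_1 H — a triton.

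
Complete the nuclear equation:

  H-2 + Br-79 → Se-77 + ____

Conserve mass number: 2 + 79 = 77 + A, so A = 4.
Conserve atomic number: 1 + 35 = 34 + Z, so Z = 2.
A = 4 and Z = 2 is He-4 — an alpha particle.

alpha particle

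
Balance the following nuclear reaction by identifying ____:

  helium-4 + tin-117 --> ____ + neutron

Te-120

Conserve mass number: 4 + 117 = A + 1, so A = 120.
Conserve atomic number: 2 + 50 = Z + 0, so Z = 52.
Z = 52 is tellurium, so the species is tellurium-120.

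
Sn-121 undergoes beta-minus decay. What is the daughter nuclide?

Sb-121

Beta-minus decay: mass number changes by +0, atomic number by +1.
A: 121 = 121; Z: 50 + 1 = 51.
Z = 51 is antimony, so the daughter is Sb-121.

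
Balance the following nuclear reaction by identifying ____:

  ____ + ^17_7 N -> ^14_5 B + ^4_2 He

neutron

Conserve mass number: A + 17 = 14 + 4, so A = 1.
Conserve atomic number: Z + 7 = 5 + 2, so Z = 0.
A = 1 and Z = 0 is ^1_0 n — a neutron.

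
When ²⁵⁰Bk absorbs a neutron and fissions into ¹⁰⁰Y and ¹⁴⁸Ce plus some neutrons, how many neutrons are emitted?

3

Conserve mass number: 251 = 100 + 148 + k, so k = 251 − 248 = 3.
Check atomic number: 97 = 39 + 58 + 0 = 97. ✓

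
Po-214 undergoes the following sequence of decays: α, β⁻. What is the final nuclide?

Bi-210

Start: (A, Z) = (214, 84).
After α: (210, 82).
After β⁻: (210, 83).
Z = 83 is bismuth.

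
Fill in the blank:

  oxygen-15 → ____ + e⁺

N-15

Conserve mass number: 15 = A + 0, so A = 15.
Conserve atomic number: 8 = Z + 1, so Z = 7.
Z = 7 is nitrogen, so the species is nitrogen-15.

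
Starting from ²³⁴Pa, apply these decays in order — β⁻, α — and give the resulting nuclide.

Start: (A, Z) = (234, 91).
After β⁻: (234, 92).
After α: (230, 90).
Z = 90 is thorium.

Th-230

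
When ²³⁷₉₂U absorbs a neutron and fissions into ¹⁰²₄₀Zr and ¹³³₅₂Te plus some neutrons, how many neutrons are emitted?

3

Conserve mass number: 238 = 102 + 133 + k, so k = 238 − 235 = 3.
Check atomic number: 92 = 40 + 52 + 0 = 92. ✓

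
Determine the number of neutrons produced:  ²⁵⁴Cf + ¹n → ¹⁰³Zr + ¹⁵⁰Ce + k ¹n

Conserve mass number: 255 = 103 + 150 + k, so k = 255 − 253 = 2.
Check atomic number: 98 = 40 + 58 + 0 = 98. ✓

2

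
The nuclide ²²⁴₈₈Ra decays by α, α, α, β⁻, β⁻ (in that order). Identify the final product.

Start: (A, Z) = (224, 88).
After α: (220, 86).
After α: (216, 84).
After α: (212, 82).
After β⁻: (212, 83).
After β⁻: (212, 84).
Z = 84 is polonium.

Po-212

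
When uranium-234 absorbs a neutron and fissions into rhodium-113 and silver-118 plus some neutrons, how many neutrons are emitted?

Conserve mass number: 235 = 113 + 118 + k, so k = 235 − 231 = 4.
Check atomic number: 92 = 45 + 47 + 0 = 92. ✓

4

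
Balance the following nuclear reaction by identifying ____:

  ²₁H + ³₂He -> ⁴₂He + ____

Conserve mass number: 2 + 3 = 4 + A, so A = 1.
Conserve atomic number: 1 + 2 = 2 + Z, so Z = 1.
A = 1 and Z = 1 is ¹₁H — a proton.

proton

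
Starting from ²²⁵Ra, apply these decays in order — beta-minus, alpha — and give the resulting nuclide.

Start: (A, Z) = (225, 88).
After β⁻: (225, 89).
After α: (221, 87).
Z = 87 is francium.

Fr-221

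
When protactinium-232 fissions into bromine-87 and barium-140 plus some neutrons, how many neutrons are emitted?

5

Conserve mass number: 232 = 87 + 140 + k, so k = 232 − 227 = 5.
Check atomic number: 91 = 35 + 56 + 0 = 91. ✓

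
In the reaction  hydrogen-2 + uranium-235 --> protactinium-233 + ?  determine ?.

alpha particle

Conserve mass number: 2 + 235 = 233 + A, so A = 4.
Conserve atomic number: 1 + 92 = 91 + Z, so Z = 2.
A = 4 and Z = 2 is helium-4 — an alpha particle.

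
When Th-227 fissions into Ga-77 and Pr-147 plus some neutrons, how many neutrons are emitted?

Conserve mass number: 227 = 77 + 147 + k, so k = 227 − 224 = 3.
Check atomic number: 90 = 31 + 59 + 0 = 90. ✓

3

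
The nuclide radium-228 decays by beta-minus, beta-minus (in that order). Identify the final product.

Th-228

Start: (A, Z) = (228, 88).
After β⁻: (228, 89).
After β⁻: (228, 90).
Z = 90 is thorium.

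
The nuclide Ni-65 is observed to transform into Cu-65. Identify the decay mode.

beta-minus decay

ΔA = 65 − 65 = 0; ΔZ = 29 − 28 = +1.
A is unchanged and Z rises by 1 — a neutron has become a proton (β⁻ decay).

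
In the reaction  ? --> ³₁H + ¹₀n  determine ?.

Conserve mass number: A = 3 + 1, so A = 4.
Conserve atomic number: Z = 1 + 0, so Z = 1.
Z = 1 is hydrogen, so the species is ⁴₁H.

H-4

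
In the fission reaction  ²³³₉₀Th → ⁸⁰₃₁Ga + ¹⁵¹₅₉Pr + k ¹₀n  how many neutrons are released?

Conserve mass number: 233 = 80 + 151 + k, so k = 233 − 231 = 2.
Check atomic number: 90 = 31 + 59 + 0 = 90. ✓

2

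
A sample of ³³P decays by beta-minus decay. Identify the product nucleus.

S-33

Beta-minus decay: mass number changes by +0, atomic number by +1.
A: 33 = 33; Z: 15 + 1 = 16.
Z = 16 is sulfur, so the daughter is ³³S.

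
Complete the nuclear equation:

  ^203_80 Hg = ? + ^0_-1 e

Conserve mass number: 203 = A + 0, so A = 203.
Conserve atomic number: 80 = Z − 1, so Z = 81.
Z = 81 is thallium, so the species is ^203_81 Tl.

Tl-203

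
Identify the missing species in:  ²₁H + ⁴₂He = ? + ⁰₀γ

Li-6

Conserve mass number: 2 + 4 = A + 0, so A = 6.
Conserve atomic number: 1 + 2 = Z + 0, so Z = 3.
Z = 3 is lithium, so the species is ⁶₃Li.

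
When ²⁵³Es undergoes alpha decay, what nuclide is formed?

Bk-249

Alpha decay: mass number changes by -4, atomic number by -2.
A: 253 − 4 = 249; Z: 99 − 2 = 97.
Z = 97 is berkelium, so the daughter is ²⁴⁹Bk.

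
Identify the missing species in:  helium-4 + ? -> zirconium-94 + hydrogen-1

Conserve mass number: 4 + A = 94 + 1, so A = 91.
Conserve atomic number: 2 + Z = 40 + 1, so Z = 39.
Z = 39 is yttrium, so the species is yttrium-91.

Y-91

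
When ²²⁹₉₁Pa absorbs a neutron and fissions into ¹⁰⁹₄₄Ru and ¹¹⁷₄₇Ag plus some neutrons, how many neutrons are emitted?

4

Conserve mass number: 230 = 109 + 117 + k, so k = 230 − 226 = 4.
Check atomic number: 91 = 44 + 47 + 0 = 91. ✓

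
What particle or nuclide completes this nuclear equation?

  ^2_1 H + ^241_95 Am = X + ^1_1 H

Am-242

Conserve mass number: 2 + 241 = A + 1, so A = 242.
Conserve atomic number: 1 + 95 = Z + 1, so Z = 95.
Z = 95 is americium, so the species is ^242_95 Am.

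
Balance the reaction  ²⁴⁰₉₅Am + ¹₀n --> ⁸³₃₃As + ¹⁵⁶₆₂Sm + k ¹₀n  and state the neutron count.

2

Conserve mass number: 241 = 83 + 156 + k, so k = 241 − 239 = 2.
Check atomic number: 95 = 33 + 62 + 0 = 95. ✓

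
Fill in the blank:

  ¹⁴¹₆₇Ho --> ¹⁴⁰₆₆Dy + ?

Conserve mass number: 141 = 140 + A, so A = 1.
Conserve atomic number: 67 = 66 + Z, so Z = 1.
A = 1 and Z = 1 is ¹₁H — a proton.

proton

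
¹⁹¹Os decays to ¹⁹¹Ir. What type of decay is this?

ΔA = 191 − 191 = 0; ΔZ = 77 − 76 = +1.
A is unchanged and Z rises by 1 — a neutron has become a proton (β⁻ decay).

beta-minus decay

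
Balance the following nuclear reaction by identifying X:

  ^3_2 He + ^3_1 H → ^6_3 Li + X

Conserve mass number: 3 + 3 = 6 + A, so A = 0.
Conserve atomic number: 2 + 1 = 3 + Z, so Z = 0.
A = 0 and Z = 0 is ^0_0 γ — a gamma ray.

gamma ray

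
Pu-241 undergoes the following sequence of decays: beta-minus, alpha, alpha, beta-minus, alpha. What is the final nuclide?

Start: (A, Z) = (241, 94).
After β⁻: (241, 95).
After α: (237, 93).
After α: (233, 91).
After β⁻: (233, 92).
After α: (229, 90).
Z = 90 is thorium.

Th-229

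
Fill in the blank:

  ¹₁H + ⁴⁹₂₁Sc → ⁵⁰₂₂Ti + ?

gamma ray

Conserve mass number: 1 + 49 = 50 + A, so A = 0.
Conserve atomic number: 1 + 21 = 22 + Z, so Z = 0.
A = 0 and Z = 0 is ⁰₀γ — a gamma ray.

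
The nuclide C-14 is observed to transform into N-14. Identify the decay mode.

beta-minus decay

ΔA = 14 − 14 = 0; ΔZ = 7 − 6 = +1.
A is unchanged and Z rises by 1 — a neutron has become a proton (β⁻ decay).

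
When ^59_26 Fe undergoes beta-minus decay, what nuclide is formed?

Beta-minus decay: mass number changes by +0, atomic number by +1.
A: 59 = 59; Z: 26 + 1 = 27.
Z = 27 is cobalt, so the daughter is ^59_27 Co.

Co-59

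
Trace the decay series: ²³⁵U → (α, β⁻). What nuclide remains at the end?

Pa-231

Start: (A, Z) = (235, 92).
After α: (231, 90).
After β⁻: (231, 91).
Z = 91 is protactinium.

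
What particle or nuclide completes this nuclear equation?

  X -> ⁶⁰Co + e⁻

Fe-60

Conserve mass number: A = 60 + 0, so A = 60.
Conserve atomic number: Z = 27 − 1, so Z = 26.
Z = 26 is iron, so the species is ⁶⁰Fe.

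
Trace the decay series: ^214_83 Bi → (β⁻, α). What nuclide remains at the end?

Pb-210

Start: (A, Z) = (214, 83).
After β⁻: (214, 84).
After α: (210, 82).
Z = 82 is lead.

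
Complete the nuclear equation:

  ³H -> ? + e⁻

He-3

Conserve mass number: 3 = A + 0, so A = 3.
Conserve atomic number: 1 = Z − 1, so Z = 2.
Z = 2 is helium, so the species is ³He.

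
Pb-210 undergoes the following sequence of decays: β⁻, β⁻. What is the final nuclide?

Po-210

Start: (A, Z) = (210, 82).
After β⁻: (210, 83).
After β⁻: (210, 84).
Z = 84 is polonium.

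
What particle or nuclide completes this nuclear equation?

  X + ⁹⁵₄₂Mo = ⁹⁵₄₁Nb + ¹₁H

neutron

Conserve mass number: A + 95 = 95 + 1, so A = 1.
Conserve atomic number: Z + 42 = 41 + 1, so Z = 0.
A = 1 and Z = 0 is ¹₀n — a neutron.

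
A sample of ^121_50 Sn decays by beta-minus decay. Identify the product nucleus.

Sb-121

Beta-minus decay: mass number changes by +0, atomic number by +1.
A: 121 = 121; Z: 50 + 1 = 51.
Z = 51 is antimony, so the daughter is ^121_51 Sb.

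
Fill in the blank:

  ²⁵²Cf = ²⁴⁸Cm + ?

alpha particle

Conserve mass number: 252 = 248 + A, so A = 4.
Conserve atomic number: 98 = 96 + Z, so Z = 2.
A = 4 and Z = 2 is ⁴He — an alpha particle.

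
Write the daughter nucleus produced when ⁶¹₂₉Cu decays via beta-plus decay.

Beta-plus decay: mass number changes by +0, atomic number by -1.
A: 61 = 61; Z: 29 − 1 = 28.
Z = 28 is nickel, so the daughter is ⁶¹₂₈Ni.

Ni-61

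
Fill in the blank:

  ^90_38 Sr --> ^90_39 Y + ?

beta-minus particle

Conserve mass number: 90 = 90 + A, so A = 0.
Conserve atomic number: 38 = 39 + Z, so Z = -1.
A = 0 and Z = -1 is ^0_-1 e — a beta-minus particle.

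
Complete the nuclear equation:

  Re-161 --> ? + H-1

W-160

Conserve mass number: 161 = A + 1, so A = 160.
Conserve atomic number: 75 = Z + 1, so Z = 74.
Z = 74 is tungsten, so the species is W-160.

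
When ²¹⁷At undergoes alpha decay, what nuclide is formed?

Bi-213

Alpha decay: mass number changes by -4, atomic number by -2.
A: 217 − 4 = 213; Z: 85 − 2 = 83.
Z = 83 is bismuth, so the daughter is ²¹³Bi.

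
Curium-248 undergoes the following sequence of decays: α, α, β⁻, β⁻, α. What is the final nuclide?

Start: (A, Z) = (248, 96).
After α: (244, 94).
After α: (240, 92).
After β⁻: (240, 93).
After β⁻: (240, 94).
After α: (236, 92).
Z = 92 is uranium.

U-236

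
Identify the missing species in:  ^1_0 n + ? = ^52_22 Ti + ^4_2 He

Cr-55

Conserve mass number: 1 + A = 52 + 4, so A = 55.
Conserve atomic number: 0 + Z = 22 + 2, so Z = 24.
Z = 24 is chromium, so the species is ^55_24 Cr.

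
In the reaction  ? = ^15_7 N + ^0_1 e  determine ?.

Conserve mass number: A = 15 + 0, so A = 15.
Conserve atomic number: Z = 7 + 1, so Z = 8.
Z = 8 is oxygen, so the species is ^15_8 O.

O-15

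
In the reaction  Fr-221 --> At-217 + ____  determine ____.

alpha particle

Conserve mass number: 221 = 217 + A, so A = 4.
Conserve atomic number: 87 = 85 + Z, so Z = 2.
A = 4 and Z = 2 is He-4 — an alpha particle.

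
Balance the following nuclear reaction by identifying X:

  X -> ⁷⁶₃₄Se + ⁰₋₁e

As-76

Conserve mass number: A = 76 + 0, so A = 76.
Conserve atomic number: Z = 34 − 1, so Z = 33.
Z = 33 is arsenic, so the species is ⁷⁶₃₃As.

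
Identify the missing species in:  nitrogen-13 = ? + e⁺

C-13

Conserve mass number: 13 = A + 0, so A = 13.
Conserve atomic number: 7 = Z + 1, so Z = 6.
Z = 6 is carbon, so the species is carbon-13.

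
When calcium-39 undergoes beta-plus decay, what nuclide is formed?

Beta-plus decay: mass number changes by +0, atomic number by -1.
A: 39 = 39; Z: 20 − 1 = 19.
Z = 19 is potassium, so the daughter is potassium-39.

K-39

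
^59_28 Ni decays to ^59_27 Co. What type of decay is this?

beta-plus decay or electron capture

ΔA = 59 − 59 = 0; ΔZ = 27 − 28 = -1.
A is unchanged and Z drops by 1 — a proton has become a neutron (β⁺ emission or electron capture).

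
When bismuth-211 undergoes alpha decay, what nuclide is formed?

Tl-207

Alpha decay: mass number changes by -4, atomic number by -2.
A: 211 − 4 = 207; Z: 83 − 2 = 81.
Z = 81 is thallium, so the daughter is thallium-207.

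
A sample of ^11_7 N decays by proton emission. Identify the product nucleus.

Proton emission: mass number changes by -1, atomic number by -1.
A: 11 − 1 = 10; Z: 7 − 1 = 6.
Z = 6 is carbon, so the daughter is ^10_6 C.

C-10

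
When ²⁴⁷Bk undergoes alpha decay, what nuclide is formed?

Alpha decay: mass number changes by -4, atomic number by -2.
A: 247 − 4 = 243; Z: 97 − 2 = 95.
Z = 95 is americium, so the daughter is ²⁴³Am.

Am-243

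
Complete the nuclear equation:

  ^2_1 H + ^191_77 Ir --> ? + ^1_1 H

Ir-192

Conserve mass number: 2 + 191 = A + 1, so A = 192.
Conserve atomic number: 1 + 77 = Z + 1, so Z = 77.
Z = 77 is iridium, so the species is ^192_77 Ir.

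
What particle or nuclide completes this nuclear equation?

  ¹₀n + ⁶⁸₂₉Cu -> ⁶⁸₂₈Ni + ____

Conserve mass number: 1 + 68 = 68 + A, so A = 1.
Conserve atomic number: 0 + 29 = 28 + Z, so Z = 1.
A = 1 and Z = 1 is ¹₁H — a proton.

proton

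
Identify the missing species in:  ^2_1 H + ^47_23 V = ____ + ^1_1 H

Conserve mass number: 2 + 47 = A + 1, so A = 48.
Conserve atomic number: 1 + 23 = Z + 1, so Z = 23.
Z = 23 is vanadium, so the species is ^48_23 V.

V-48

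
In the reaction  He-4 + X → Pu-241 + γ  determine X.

Conserve mass number: 4 + A = 241 + 0, so A = 237.
Conserve atomic number: 2 + Z = 94 + 0, so Z = 92.
Z = 92 is uranium, so the species is U-237.

U-237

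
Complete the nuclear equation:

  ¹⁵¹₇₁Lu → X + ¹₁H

Yb-150

Conserve mass number: 151 = A + 1, so A = 150.
Conserve atomic number: 71 = Z + 1, so Z = 70.
Z = 70 is ytterbium, so the species is ¹⁵⁰₇₀Yb.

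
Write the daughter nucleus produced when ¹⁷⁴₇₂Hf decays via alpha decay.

Yb-170

Alpha decay: mass number changes by -4, atomic number by -2.
A: 174 − 4 = 170; Z: 72 − 2 = 70.
Z = 70 is ytterbium, so the daughter is ¹⁷⁰₇₀Yb.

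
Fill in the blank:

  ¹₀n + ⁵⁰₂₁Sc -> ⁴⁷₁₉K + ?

Conserve mass number: 1 + 50 = 47 + A, so A = 4.
Conserve atomic number: 0 + 21 = 19 + Z, so Z = 2.
A = 4 and Z = 2 is ⁴₂He — an alpha particle.

alpha particle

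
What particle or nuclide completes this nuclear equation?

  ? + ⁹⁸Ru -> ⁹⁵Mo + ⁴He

neutron

Conserve mass number: A + 98 = 95 + 4, so A = 1.
Conserve atomic number: Z + 44 = 42 + 2, so Z = 0.
A = 1 and Z = 0 is ¹n — a neutron.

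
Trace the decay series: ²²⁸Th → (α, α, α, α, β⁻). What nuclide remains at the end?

Start: (A, Z) = (228, 90).
After α: (224, 88).
After α: (220, 86).
After α: (216, 84).
After α: (212, 82).
After β⁻: (212, 83).
Z = 83 is bismuth.

Bi-212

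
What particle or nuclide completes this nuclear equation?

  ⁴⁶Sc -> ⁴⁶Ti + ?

Conserve mass number: 46 = 46 + A, so A = 0.
Conserve atomic number: 21 = 22 + Z, so Z = -1.
A = 0 and Z = -1 is e⁻ — a beta-minus particle.

beta-minus particle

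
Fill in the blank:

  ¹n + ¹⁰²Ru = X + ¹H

Tc-102

Conserve mass number: 1 + 102 = A + 1, so A = 102.
Conserve atomic number: 0 + 44 = Z + 1, so Z = 43.
Z = 43 is technetium, so the species is ¹⁰²Tc.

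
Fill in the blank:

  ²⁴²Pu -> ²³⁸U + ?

Conserve mass number: 242 = 238 + A, so A = 4.
Conserve atomic number: 94 = 92 + Z, so Z = 2.
A = 4 and Z = 2 is ⁴He — an alpha particle.

alpha particle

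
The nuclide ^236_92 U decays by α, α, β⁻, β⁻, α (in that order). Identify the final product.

Ra-224

Start: (A, Z) = (236, 92).
After α: (232, 90).
After α: (228, 88).
After β⁻: (228, 89).
After β⁻: (228, 90).
After α: (224, 88).
Z = 88 is radium.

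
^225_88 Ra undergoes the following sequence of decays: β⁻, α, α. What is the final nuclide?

At-217

Start: (A, Z) = (225, 88).
After β⁻: (225, 89).
After α: (221, 87).
After α: (217, 85).
Z = 85 is astatine.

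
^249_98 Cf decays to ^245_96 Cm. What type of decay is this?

ΔA = 245 − 249 = -4; ΔZ = 96 − 98 = -2.
A drops by 4 and Z drops by 2 — the signature of alpha emission.

alpha decay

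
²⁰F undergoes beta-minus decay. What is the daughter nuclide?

Ne-20

Beta-minus decay: mass number changes by +0, atomic number by +1.
A: 20 = 20; Z: 9 + 1 = 10.
Z = 10 is neon, so the daughter is ²⁰Ne.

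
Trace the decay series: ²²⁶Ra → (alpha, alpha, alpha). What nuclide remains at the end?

Start: (A, Z) = (226, 88).
After α: (222, 86).
After α: (218, 84).
After α: (214, 82).
Z = 82 is lead.

Pb-214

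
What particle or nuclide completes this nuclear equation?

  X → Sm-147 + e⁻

Conserve mass number: A = 147 + 0, so A = 147.
Conserve atomic number: Z = 62 − 1, so Z = 61.
Z = 61 is promethium, so the species is Pm-147.

Pm-147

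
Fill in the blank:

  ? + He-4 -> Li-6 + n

triton

Conserve mass number: A + 4 = 6 + 1, so A = 3.
Conserve atomic number: Z + 2 = 3 + 0, so Z = 1.
A = 3 and Z = 1 is H-3 — a triton.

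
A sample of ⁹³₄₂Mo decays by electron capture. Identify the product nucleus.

Nb-93

Electron capture: mass number changes by +0, atomic number by -1.
A: 93 = 93; Z: 42 − 1 = 41.
Z = 41 is niobium, so the daughter is ⁹³₄₁Nb.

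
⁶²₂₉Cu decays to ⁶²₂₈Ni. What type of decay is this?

beta-plus decay or electron capture

ΔA = 62 − 62 = 0; ΔZ = 28 − 29 = -1.
A is unchanged and Z drops by 1 — a proton has become a neutron (β⁺ emission or electron capture).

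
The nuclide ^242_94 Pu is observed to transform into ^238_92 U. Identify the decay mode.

alpha decay

ΔA = 238 − 242 = -4; ΔZ = 92 − 94 = -2.
A drops by 4 and Z drops by 2 — the signature of alpha emission.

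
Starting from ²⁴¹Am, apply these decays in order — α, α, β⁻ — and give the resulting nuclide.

U-233

Start: (A, Z) = (241, 95).
After α: (237, 93).
After α: (233, 91).
After β⁻: (233, 92).
Z = 92 is uranium.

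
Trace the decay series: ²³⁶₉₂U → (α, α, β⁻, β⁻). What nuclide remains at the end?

Start: (A, Z) = (236, 92).
After α: (232, 90).
After α: (228, 88).
After β⁻: (228, 89).
After β⁻: (228, 90).
Z = 90 is thorium.

Th-228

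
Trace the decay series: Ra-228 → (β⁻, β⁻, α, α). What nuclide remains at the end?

Rn-220

Start: (A, Z) = (228, 88).
After β⁻: (228, 89).
After β⁻: (228, 90).
After α: (224, 88).
After α: (220, 86).
Z = 86 is radon.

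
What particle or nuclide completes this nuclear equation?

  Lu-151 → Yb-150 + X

Conserve mass number: 151 = 150 + A, so A = 1.
Conserve atomic number: 71 = 70 + Z, so Z = 1.
A = 1 and Z = 1 is H-1 — a proton.

proton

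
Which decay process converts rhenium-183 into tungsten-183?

ΔA = 183 − 183 = 0; ΔZ = 74 − 75 = -1.
A is unchanged and Z drops by 1 — a proton has become a neutron (β⁺ emission or electron capture).

beta-plus decay or electron capture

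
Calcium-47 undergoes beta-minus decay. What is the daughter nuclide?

Sc-47

Beta-minus decay: mass number changes by +0, atomic number by +1.
A: 47 = 47; Z: 20 + 1 = 21.
Z = 21 is scandium, so the daughter is scandium-47.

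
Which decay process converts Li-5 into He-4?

ΔA = 4 − 5 = -1; ΔZ = 2 − 3 = -1.
A drops by 1 and Z drops by 1 — a proton was emitted.

proton emission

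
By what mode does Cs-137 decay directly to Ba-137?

ΔA = 137 − 137 = 0; ΔZ = 56 − 55 = +1.
A is unchanged and Z rises by 1 — a neutron has become a proton (β⁻ decay).

beta-minus decay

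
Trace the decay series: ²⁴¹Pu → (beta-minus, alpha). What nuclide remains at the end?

Np-237

Start: (A, Z) = (241, 94).
After β⁻: (241, 95).
After α: (237, 93).
Z = 93 is neptunium.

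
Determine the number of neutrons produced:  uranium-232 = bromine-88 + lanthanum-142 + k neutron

Conserve mass number: 232 = 88 + 142 + k, so k = 232 − 230 = 2.
Check atomic number: 92 = 35 + 57 + 0 = 92. ✓

2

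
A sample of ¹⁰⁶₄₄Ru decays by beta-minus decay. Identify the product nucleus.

Rh-106

Beta-minus decay: mass number changes by +0, atomic number by +1.
A: 106 = 106; Z: 44 + 1 = 45.
Z = 45 is rhodium, so the daughter is ¹⁰⁶₄₅Rh.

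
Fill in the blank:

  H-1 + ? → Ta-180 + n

Conserve mass number: 1 + A = 180 + 1, so A = 180.
Conserve atomic number: 1 + Z = 73 + 0, so Z = 72.
Z = 72 is hafnium, so the species is Hf-180.

Hf-180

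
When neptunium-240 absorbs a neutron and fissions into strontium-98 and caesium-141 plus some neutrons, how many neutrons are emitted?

2

Conserve mass number: 241 = 98 + 141 + k, so k = 241 − 239 = 2.
Check atomic number: 93 = 38 + 55 + 0 = 93. ✓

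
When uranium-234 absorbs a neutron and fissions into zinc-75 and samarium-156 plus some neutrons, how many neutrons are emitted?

Conserve mass number: 235 = 75 + 156 + k, so k = 235 − 231 = 4.
Check atomic number: 92 = 30 + 62 + 0 = 92. ✓

4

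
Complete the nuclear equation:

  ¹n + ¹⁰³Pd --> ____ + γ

Pd-104

Conserve mass number: 1 + 103 = A + 0, so A = 104.
Conserve atomic number: 0 + 46 = Z + 0, so Z = 46.
Z = 46 is palladium, so the species is ¹⁰⁴Pd.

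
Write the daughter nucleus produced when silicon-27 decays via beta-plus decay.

Al-27

Beta-plus decay: mass number changes by +0, atomic number by -1.
A: 27 = 27; Z: 14 − 1 = 13.
Z = 13 is aluminium, so the daughter is aluminium-27.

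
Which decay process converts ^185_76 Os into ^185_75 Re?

ΔA = 185 − 185 = 0; ΔZ = 75 − 76 = -1.
A is unchanged and Z drops by 1 — a proton has become a neutron (β⁺ emission or electron capture).

beta-plus decay or electron capture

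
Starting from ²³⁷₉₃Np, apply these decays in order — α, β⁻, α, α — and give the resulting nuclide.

Ra-225

Start: (A, Z) = (237, 93).
After α: (233, 91).
After β⁻: (233, 92).
After α: (229, 90).
After α: (225, 88).
Z = 88 is radium.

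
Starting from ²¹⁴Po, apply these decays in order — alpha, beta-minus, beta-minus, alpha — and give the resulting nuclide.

Start: (A, Z) = (214, 84).
After α: (210, 82).
After β⁻: (210, 83).
After β⁻: (210, 84).
After α: (206, 82).
Z = 82 is lead.

Pb-206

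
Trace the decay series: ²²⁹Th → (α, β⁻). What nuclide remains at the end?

Start: (A, Z) = (229, 90).
After α: (225, 88).
After β⁻: (225, 89).
Z = 89 is actinium.

Ac-225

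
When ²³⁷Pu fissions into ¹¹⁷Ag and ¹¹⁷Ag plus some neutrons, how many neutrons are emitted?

Conserve mass number: 237 = 117 + 117 + k, so k = 237 − 234 = 3.
Check atomic number: 94 = 47 + 47 + 0 = 94. ✓

3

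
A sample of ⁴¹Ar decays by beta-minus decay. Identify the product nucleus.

K-41

Beta-minus decay: mass number changes by +0, atomic number by +1.
A: 41 = 41; Z: 18 + 1 = 19.
Z = 19 is potassium, so the daughter is ⁴¹K.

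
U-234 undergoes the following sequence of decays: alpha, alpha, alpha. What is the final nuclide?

Rn-222

Start: (A, Z) = (234, 92).
After α: (230, 90).
After α: (226, 88).
After α: (222, 86).
Z = 86 is radon.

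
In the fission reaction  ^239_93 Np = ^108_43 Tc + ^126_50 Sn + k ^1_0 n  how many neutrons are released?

5

Conserve mass number: 239 = 108 + 126 + k, so k = 239 − 234 = 5.
Check atomic number: 93 = 43 + 50 + 0 = 93. ✓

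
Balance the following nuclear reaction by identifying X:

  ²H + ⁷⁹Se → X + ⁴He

As-77

Conserve mass number: 2 + 79 = A + 4, so A = 77.
Conserve atomic number: 1 + 34 = Z + 2, so Z = 33.
Z = 33 is arsenic, so the species is ⁷⁷As.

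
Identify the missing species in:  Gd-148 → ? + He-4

Sm-144

Conserve mass number: 148 = A + 4, so A = 144.
Conserve atomic number: 64 = Z + 2, so Z = 62.
Z = 62 is samarium, so the species is Sm-144.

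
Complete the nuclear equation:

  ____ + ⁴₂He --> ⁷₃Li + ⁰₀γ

Conserve mass number: A + 4 = 7 + 0, so A = 3.
Conserve atomic number: Z + 2 = 3 + 0, so Z = 1.
A = 3 and Z = 1 is ³₁H — a triton.

triton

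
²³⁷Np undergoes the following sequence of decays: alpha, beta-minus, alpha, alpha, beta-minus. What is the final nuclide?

Ac-225

Start: (A, Z) = (237, 93).
After α: (233, 91).
After β⁻: (233, 92).
After α: (229, 90).
After α: (225, 88).
After β⁻: (225, 89).
Z = 89 is actinium.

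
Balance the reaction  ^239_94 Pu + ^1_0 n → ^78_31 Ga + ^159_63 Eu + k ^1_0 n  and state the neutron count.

3

Conserve mass number: 240 = 78 + 159 + k, so k = 240 − 237 = 3.
Check atomic number: 94 = 31 + 63 + 0 = 94. ✓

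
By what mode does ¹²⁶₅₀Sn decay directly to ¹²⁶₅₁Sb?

beta-minus decay

ΔA = 126 − 126 = 0; ΔZ = 51 − 50 = +1.
A is unchanged and Z rises by 1 — a neutron has become a proton (β⁻ decay).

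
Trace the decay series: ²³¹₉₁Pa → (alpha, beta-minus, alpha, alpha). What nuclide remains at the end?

Start: (A, Z) = (231, 91).
After α: (227, 89).
After β⁻: (227, 90).
After α: (223, 88).
After α: (219, 86).
Z = 86 is radon.

Rn-219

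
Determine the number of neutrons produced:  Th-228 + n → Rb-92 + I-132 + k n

5

Conserve mass number: 229 = 92 + 132 + k, so k = 229 − 224 = 5.
Check atomic number: 90 = 37 + 53 + 0 = 90. ✓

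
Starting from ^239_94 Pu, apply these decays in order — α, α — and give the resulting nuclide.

Th-231

Start: (A, Z) = (239, 94).
After α: (235, 92).
After α: (231, 90).
Z = 90 is thorium.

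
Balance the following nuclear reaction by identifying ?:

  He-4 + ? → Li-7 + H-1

Conserve mass number: 4 + A = 7 + 1, so A = 4.
Conserve atomic number: 2 + Z = 3 + 1, so Z = 2.
A = 4 and Z = 2 is He-4 — an alpha particle.

alpha particle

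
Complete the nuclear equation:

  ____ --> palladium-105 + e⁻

Rh-105

Conserve mass number: A = 105 + 0, so A = 105.
Conserve atomic number: Z = 46 − 1, so Z = 45.
Z = 45 is rhodium, so the species is rhodium-105.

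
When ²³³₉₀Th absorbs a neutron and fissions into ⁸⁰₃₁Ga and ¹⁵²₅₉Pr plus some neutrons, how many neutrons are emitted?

Conserve mass number: 234 = 80 + 152 + k, so k = 234 − 232 = 2.
Check atomic number: 90 = 31 + 59 + 0 = 90. ✓

2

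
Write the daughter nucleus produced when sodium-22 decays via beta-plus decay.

Ne-22

Beta-plus decay: mass number changes by +0, atomic number by -1.
A: 22 = 22; Z: 11 − 1 = 10.
Z = 10 is neon, so the daughter is neon-22.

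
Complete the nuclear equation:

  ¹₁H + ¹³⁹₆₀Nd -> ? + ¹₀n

Pm-139

Conserve mass number: 1 + 139 = A + 1, so A = 139.
Conserve atomic number: 1 + 60 = Z + 0, so Z = 61.
Z = 61 is promethium, so the species is ¹³⁹₆₁Pm.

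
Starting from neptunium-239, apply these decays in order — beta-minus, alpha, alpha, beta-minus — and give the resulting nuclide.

Start: (A, Z) = (239, 93).
After β⁻: (239, 94).
After α: (235, 92).
After α: (231, 90).
After β⁻: (231, 91).
Z = 91 is protactinium.

Pa-231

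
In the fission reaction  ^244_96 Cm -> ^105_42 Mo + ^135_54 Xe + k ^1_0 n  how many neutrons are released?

4

Conserve mass number: 244 = 105 + 135 + k, so k = 244 − 240 = 4.
Check atomic number: 96 = 42 + 54 + 0 = 96. ✓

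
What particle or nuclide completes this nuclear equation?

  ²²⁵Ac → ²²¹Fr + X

alpha particle

Conserve mass number: 225 = 221 + A, so A = 4.
Conserve atomic number: 89 = 87 + Z, so Z = 2.
A = 4 and Z = 2 is ⁴He — an alpha particle.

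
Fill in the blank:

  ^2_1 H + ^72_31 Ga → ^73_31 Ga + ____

Conserve mass number: 2 + 72 = 73 + A, so A = 1.
Conserve atomic number: 1 + 31 = 31 + Z, so Z = 1.
A = 1 and Z = 1 is ^1_1 H — a proton.

proton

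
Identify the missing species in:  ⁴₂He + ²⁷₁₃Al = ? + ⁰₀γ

Conserve mass number: 4 + 27 = A + 0, so A = 31.
Conserve atomic number: 2 + 13 = Z + 0, so Z = 15.
Z = 15 is phosphorus, so the species is ³¹₁₅P.

P-31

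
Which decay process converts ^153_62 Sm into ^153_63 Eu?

ΔA = 153 − 153 = 0; ΔZ = 63 − 62 = +1.
A is unchanged and Z rises by 1 — a neutron has become a proton (β⁻ decay).

beta-minus decay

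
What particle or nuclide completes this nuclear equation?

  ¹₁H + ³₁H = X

Conserve mass number: 1 + 3 = A, so A = 4.
Conserve atomic number: 1 + 1 = Z, so Z = 2.
A = 4 and Z = 2 is ⁴₂He — an alpha particle.

He-4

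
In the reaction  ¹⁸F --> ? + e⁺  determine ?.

O-18

Conserve mass number: 18 = A + 0, so A = 18.
Conserve atomic number: 9 = Z + 1, so Z = 8.
Z = 8 is oxygen, so the species is ¹⁸O.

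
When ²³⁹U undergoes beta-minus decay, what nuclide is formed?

Beta-minus decay: mass number changes by +0, atomic number by +1.
A: 239 = 239; Z: 92 + 1 = 93.
Z = 93 is neptunium, so the daughter is ²³⁹Np.

Np-239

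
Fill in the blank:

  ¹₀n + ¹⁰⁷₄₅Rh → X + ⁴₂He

Conserve mass number: 1 + 107 = A + 4, so A = 104.
Conserve atomic number: 0 + 45 = Z + 2, so Z = 43.
Z = 43 is technetium, so the species is ¹⁰⁴₄₃Tc.

Tc-104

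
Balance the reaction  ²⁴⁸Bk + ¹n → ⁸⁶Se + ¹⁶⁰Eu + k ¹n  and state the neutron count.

3

Conserve mass number: 249 = 86 + 160 + k, so k = 249 − 246 = 3.
Check atomic number: 97 = 34 + 63 + 0 = 97. ✓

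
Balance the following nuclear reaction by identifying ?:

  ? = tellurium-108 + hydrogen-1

I-109

Conserve mass number: A = 108 + 1, so A = 109.
Conserve atomic number: Z = 52 + 1, so Z = 53.
Z = 53 is iodine, so the species is iodine-109.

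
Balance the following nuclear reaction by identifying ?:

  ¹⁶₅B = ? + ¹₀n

B-15

Conserve mass number: 16 = A + 1, so A = 15.
Conserve atomic number: 5 = Z + 0, so Z = 5.
Z = 5 is boron, so the species is ¹⁵₅B.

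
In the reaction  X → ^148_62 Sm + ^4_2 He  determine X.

Conserve mass number: A = 148 + 4, so A = 152.
Conserve atomic number: Z = 62 + 2, so Z = 64.
Z = 64 is gadolinium, so the species is ^152_64 Gd.

Gd-152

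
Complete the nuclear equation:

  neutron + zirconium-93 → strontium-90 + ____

Conserve mass number: 1 + 93 = 90 + A, so A = 4.
Conserve atomic number: 0 + 40 = 38 + Z, so Z = 2.
A = 4 and Z = 2 is helium-4 — an alpha particle.

alpha particle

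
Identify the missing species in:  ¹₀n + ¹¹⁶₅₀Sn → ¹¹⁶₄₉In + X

Conserve mass number: 1 + 116 = 116 + A, so A = 1.
Conserve atomic number: 0 + 50 = 49 + Z, so Z = 1.
A = 1 and Z = 1 is ¹₁H — a proton.

proton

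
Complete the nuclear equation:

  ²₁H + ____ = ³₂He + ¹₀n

deuteron

Conserve mass number: 2 + A = 3 + 1, so A = 2.
Conserve atomic number: 1 + Z = 2 + 0, so Z = 1.
A = 2 and Z = 1 is ²₁H — a deuteron.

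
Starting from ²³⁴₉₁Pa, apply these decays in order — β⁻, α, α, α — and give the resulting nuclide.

Start: (A, Z) = (234, 91).
After β⁻: (234, 92).
After α: (230, 90).
After α: (226, 88).
After α: (222, 86).
Z = 86 is radon.

Rn-222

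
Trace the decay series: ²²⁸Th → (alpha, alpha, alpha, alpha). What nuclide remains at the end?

Start: (A, Z) = (228, 90).
After α: (224, 88).
After α: (220, 86).
After α: (216, 84).
After α: (212, 82).
Z = 82 is lead.

Pb-212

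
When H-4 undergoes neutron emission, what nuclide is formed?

Neutron emission: mass number changes by -1, atomic number by +0.
A: 4 − 1 = 3; Z: 1 = 1.
Z = 1 is hydrogen, so the daughter is H-3.

H-3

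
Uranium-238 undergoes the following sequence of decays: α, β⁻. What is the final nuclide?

Pa-234

Start: (A, Z) = (238, 92).
After α: (234, 90).
After β⁻: (234, 91).
Z = 91 is protactinium.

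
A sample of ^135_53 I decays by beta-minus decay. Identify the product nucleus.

Beta-minus decay: mass number changes by +0, atomic number by +1.
A: 135 = 135; Z: 53 + 1 = 54.
Z = 54 is xenon, so the daughter is ^135_54 Xe.

Xe-135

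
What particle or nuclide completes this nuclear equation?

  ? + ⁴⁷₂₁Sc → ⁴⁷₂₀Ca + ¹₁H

Conserve mass number: A + 47 = 47 + 1, so A = 1.
Conserve atomic number: Z + 21 = 20 + 1, so Z = 0.
A = 1 and Z = 0 is ¹₀n — a neutron.

neutron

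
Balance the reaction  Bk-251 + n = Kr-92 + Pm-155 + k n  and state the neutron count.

5

Conserve mass number: 252 = 92 + 155 + k, so k = 252 − 247 = 5.
Check atomic number: 97 = 36 + 61 + 0 = 97. ✓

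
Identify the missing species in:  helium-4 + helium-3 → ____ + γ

Be-7

Conserve mass number: 4 + 3 = A + 0, so A = 7.
Conserve atomic number: 2 + 2 = Z + 0, so Z = 4.
Z = 4 is beryllium, so the species is beryllium-7.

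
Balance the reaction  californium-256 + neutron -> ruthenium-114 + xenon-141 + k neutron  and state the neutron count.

Conserve mass number: 257 = 114 + 141 + k, so k = 257 − 255 = 2.
Check atomic number: 98 = 44 + 54 + 0 = 98. ✓

2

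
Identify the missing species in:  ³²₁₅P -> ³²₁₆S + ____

beta-minus particle

Conserve mass number: 32 = 32 + A, so A = 0.
Conserve atomic number: 15 = 16 + Z, so Z = -1.
A = 0 and Z = -1 is ⁰₋₁e — a beta-minus particle.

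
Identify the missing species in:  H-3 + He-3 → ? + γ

Conserve mass number: 3 + 3 = A + 0, so A = 6.
Conserve atomic number: 1 + 2 = Z + 0, so Z = 3.
Z = 3 is lithium, so the species is Li-6.

Li-6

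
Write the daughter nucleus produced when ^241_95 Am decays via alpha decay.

Np-237

Alpha decay: mass number changes by -4, atomic number by -2.
A: 241 − 4 = 237; Z: 95 − 2 = 93.
Z = 93 is neptunium, so the daughter is ^237_93 Np.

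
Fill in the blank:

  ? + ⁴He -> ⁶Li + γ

Conserve mass number: A + 4 = 6 + 0, so A = 2.
Conserve atomic number: Z + 2 = 3 + 0, so Z = 1.
A = 2 and Z = 1 is ²H — a deuteron.

deuteron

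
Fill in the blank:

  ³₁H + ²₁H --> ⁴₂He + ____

Conserve mass number: 3 + 2 = 4 + A, so A = 1.
Conserve atomic number: 1 + 1 = 2 + Z, so Z = 0.
A = 1 and Z = 0 is ¹₀n — a neutron.

neutron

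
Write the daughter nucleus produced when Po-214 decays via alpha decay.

Pb-210

Alpha decay: mass number changes by -4, atomic number by -2.
A: 214 − 4 = 210; Z: 84 − 2 = 82.
Z = 82 is lead, so the daughter is Pb-210.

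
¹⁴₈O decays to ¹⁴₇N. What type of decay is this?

ΔA = 14 − 14 = 0; ΔZ = 7 − 8 = -1.
A is unchanged and Z drops by 1 — a proton has become a neutron (β⁺ emission or electron capture).

beta-plus decay or electron capture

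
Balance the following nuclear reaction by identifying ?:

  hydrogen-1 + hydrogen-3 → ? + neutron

Conserve mass number: 1 + 3 = A + 1, so A = 3.
Conserve atomic number: 1 + 1 = Z + 0, so Z = 2.
Z = 2 is helium, so the species is helium-3.

He-3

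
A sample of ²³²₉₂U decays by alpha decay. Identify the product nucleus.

Alpha decay: mass number changes by -4, atomic number by -2.
A: 232 − 4 = 228; Z: 92 − 2 = 90.
Z = 90 is thorium, so the daughter is ²²⁸₉₀Th.

Th-228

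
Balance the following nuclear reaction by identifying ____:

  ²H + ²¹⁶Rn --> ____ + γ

Conserve mass number: 2 + 216 = A + 0, so A = 218.
Conserve atomic number: 1 + 86 = Z + 0, so Z = 87.
Z = 87 is francium, so the species is ²¹⁸Fr.

Fr-218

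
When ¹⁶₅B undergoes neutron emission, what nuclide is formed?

Neutron emission: mass number changes by -1, atomic number by +0.
A: 16 − 1 = 15; Z: 5 = 5.
Z = 5 is boron, so the daughter is ¹⁵₅B.

B-15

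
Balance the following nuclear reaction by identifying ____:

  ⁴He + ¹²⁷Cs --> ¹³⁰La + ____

Conserve mass number: 4 + 127 = 130 + A, so A = 1.
Conserve atomic number: 2 + 55 = 57 + Z, so Z = 0.
A = 1 and Z = 0 is ¹n — a neutron.

neutron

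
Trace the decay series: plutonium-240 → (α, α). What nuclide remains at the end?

Start: (A, Z) = (240, 94).
After α: (236, 92).
After α: (232, 90).
Z = 90 is thorium.

Th-232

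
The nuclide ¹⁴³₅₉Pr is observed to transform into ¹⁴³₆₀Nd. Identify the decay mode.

ΔA = 143 − 143 = 0; ΔZ = 60 − 59 = +1.
A is unchanged and Z rises by 1 — a neutron has become a proton (β⁻ decay).

beta-minus decay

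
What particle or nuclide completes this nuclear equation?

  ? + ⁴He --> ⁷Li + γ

Conserve mass number: A + 4 = 7 + 0, so A = 3.
Conserve atomic number: Z + 2 = 3 + 0, so Z = 1.
A = 3 and Z = 1 is ³H — a triton.

triton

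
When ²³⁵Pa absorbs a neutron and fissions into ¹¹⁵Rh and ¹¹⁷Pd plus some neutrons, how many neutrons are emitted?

4

Conserve mass number: 236 = 115 + 117 + k, so k = 236 − 232 = 4.
Check atomic number: 91 = 45 + 46 + 0 = 91. ✓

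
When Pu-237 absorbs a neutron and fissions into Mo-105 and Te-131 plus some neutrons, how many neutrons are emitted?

Conserve mass number: 238 = 105 + 131 + k, so k = 238 − 236 = 2.
Check atomic number: 94 = 42 + 52 + 0 = 94. ✓

2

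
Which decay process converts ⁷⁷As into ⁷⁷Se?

ΔA = 77 − 77 = 0; ΔZ = 34 − 33 = +1.
A is unchanged and Z rises by 1 — a neutron has become a proton (β⁻ decay).

beta-minus decay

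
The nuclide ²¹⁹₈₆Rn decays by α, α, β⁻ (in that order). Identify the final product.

Start: (A, Z) = (219, 86).
After α: (215, 84).
After α: (211, 82).
After β⁻: (211, 83).
Z = 83 is bismuth.

Bi-211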